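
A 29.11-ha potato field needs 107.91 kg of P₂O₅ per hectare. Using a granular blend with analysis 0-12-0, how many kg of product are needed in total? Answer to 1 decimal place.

Product per hectare = 107.91 / 12% = 899.25 kg.
Total product = 899.25 × 29.11 = 26177.17 kg.

26177.2 kg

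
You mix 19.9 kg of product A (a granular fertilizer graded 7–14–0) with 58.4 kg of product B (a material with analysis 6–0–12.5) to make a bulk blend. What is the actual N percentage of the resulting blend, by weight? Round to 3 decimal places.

Total mass = 19.9 + 58.4 = 78.3 kg.
N mass = 7%×19.9 + 6%×58.4 = 4.897 kg.
% N = 4.897 / 78.3 = 6.25415%.

6.254% N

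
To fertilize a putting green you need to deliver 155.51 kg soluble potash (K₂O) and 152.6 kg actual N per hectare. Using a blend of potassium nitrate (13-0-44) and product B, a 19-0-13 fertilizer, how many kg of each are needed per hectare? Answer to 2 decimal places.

Per-hectare balance (a = potassium nitrate, b = product B):
K₂O: 0.44·a + 0.13·b = 155.51
N: 0.13·a + 0.19·b = 152.6
From row1: a = (155.51 − 0.13·b) / 0.44.
Into row2: 0.13·(155.51 − 0.13·b)/0.44 + 0.19·b = 152.6 → b = 703.564, a = 145.561.

145.56 kg potassium nitrate, 703.56 kg product B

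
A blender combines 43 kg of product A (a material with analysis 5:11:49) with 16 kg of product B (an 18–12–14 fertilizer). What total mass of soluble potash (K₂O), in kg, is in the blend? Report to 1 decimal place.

23.3 kg K₂O

K₂O mass = 49%×43 + 14%×16 = 23.31 kg.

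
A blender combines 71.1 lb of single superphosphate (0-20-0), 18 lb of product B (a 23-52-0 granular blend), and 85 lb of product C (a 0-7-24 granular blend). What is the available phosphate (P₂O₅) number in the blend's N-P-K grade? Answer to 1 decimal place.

Total mass = 71.1 + 18 + 85 = 174.1 lb.
P₂O₅ mass = 20%×71.1 + 52%×18 + 7%×85 = 29.53 lb.
% P₂O₅ = 29.53 / 174.1 = 16.9615%.

17.0% P₂O₅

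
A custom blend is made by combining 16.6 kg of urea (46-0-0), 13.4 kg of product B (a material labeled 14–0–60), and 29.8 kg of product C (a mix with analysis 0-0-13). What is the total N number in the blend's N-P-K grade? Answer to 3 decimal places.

Total mass = 16.6 + 13.4 + 29.8 = 59.8 kg.
N mass = 46%×16.6 + 14%×13.4 + 0%×29.8 = 9.512 kg.
% N = 9.512 / 59.8 = 15.9064%.

15.906% N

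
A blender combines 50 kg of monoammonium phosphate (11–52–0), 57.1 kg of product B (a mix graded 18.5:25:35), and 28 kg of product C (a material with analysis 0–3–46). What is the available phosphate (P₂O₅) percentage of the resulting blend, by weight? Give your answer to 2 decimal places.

30.43% P₂O₅

Total mass = 50 + 57.1 + 28 = 135.1 kg.
P₂O₅ mass = 52%×50 + 25%×57.1 + 3%×28 = 41.115 kg.
% P₂O₅ = 41.115 / 135.1 = 30.433%.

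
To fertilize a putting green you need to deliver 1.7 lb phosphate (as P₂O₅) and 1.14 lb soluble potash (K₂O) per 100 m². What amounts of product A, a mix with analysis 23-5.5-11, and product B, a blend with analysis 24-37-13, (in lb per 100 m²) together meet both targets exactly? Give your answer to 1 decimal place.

6.0 lb product A, 3.7 lb product B

Per-100 m² balance (a = product A, b = product B):
P₂O₅: 0.055·a + 0.37·b = 1.7
K₂O: 0.11·a + 0.13·b = 1.14
Eliminate a: (row1) − 0.055/0.11·(row2) → 0.305·b = 1.13, so b = 3.70492.
Back-substitute: a = (1.7 − 0.37·3.70492) / 0.055 = 5.9851.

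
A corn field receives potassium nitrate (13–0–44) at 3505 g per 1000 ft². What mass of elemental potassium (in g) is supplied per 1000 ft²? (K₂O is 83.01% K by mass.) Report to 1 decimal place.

K₂O per 1000 ft² = 3505 × 44% = 1542.2 g.
Elemental K = 1542.2 × 0.8301 = 1280.18 g per 1000 ft².

1280.2 g K per thousand sq ft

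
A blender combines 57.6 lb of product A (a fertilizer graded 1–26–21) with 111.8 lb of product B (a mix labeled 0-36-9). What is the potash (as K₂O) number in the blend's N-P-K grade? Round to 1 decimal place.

Total mass = 57.6 + 111.8 = 169.4 lb.
K₂O mass = 21%×57.6 + 9%×111.8 = 22.158 lb.
% K₂O = 22.158 / 169.4 = 13.0803%.

13.1% K₂O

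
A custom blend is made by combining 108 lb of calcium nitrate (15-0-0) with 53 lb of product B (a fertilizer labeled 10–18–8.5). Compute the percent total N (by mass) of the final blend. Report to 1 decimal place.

Total mass = 108 + 53 = 161 lb.
N mass = 15%×108 + 10%×53 = 21.5 lb.
% N = 21.5 / 161 = 13.354%.

13.4% N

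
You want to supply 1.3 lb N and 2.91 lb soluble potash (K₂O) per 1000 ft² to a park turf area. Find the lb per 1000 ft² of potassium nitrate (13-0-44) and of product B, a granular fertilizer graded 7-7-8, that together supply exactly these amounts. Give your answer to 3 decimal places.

Per-1000 ft² balance (a = potassium nitrate, b = product B):
N: 0.13·a + 0.07·b = 1.3
K₂O: 0.44·a + 0.08·b = 2.91
Eliminate a: (row1) − 0.13/0.44·(row2) → 0.0463636·b = 0.440227, so b = 9.4951.
Back-substitute: a = (1.3 − 0.07·9.4951) / 0.13 = 4.88725.

4.887 lb potassium nitrate, 9.495 lb product B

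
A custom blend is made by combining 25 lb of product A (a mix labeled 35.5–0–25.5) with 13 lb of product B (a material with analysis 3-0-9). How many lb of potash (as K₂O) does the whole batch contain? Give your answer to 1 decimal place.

7.5 lb K₂O

K₂O mass = 25.5%×25 + 9%×13 = 7.545 lb.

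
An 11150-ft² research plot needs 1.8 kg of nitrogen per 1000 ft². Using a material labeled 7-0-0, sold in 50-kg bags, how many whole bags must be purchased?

6 bags

Product per 1000 ft² = 1.8 / 7% = 25.7143 kg.
Total product = 25.7143 × 11150 / 1000 = 286.714 kg.
Bags = ⌈286.714 / 50⌉ = 6.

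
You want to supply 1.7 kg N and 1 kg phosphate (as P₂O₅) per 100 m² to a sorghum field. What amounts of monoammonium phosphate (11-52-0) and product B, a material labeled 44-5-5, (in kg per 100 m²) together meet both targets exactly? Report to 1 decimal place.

Let a = kg of monoammonium phosphate, b = kg of product B (per 100 m²).
N: 0.11·a + 0.44·b = 1.7
P₂O₅: 0.52·a + 0.05·b = 1
Solving simultaneously: a = 1.58979, b = 3.46619.

1.6 kg monoammonium phosphate, 3.5 kg product B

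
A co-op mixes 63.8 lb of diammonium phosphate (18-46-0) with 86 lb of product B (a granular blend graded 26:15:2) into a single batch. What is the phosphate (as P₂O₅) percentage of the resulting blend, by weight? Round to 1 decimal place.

Total mass = 63.8 + 86 = 149.8 lb.
P₂O₅ mass = 46%×63.8 + 15%×86 = 42.248 lb.
% P₂O₅ = 42.248 / 149.8 = 28.2029%.

28.2% P₂O₅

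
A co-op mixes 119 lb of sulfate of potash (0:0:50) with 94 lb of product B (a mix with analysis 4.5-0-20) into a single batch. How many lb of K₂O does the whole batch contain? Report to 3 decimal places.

K₂O mass = 50%×119 + 20%×94 = 78.3 lb.

78.300 lb K₂O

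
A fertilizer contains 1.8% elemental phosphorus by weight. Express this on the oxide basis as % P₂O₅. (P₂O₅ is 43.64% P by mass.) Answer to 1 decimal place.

%P₂O₅ = 1.8 / 0.4364 = 4.12466%.

4.1% P₂O₅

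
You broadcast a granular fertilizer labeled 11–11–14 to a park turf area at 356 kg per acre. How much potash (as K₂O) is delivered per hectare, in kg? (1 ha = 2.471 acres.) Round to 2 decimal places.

K₂O per acre = 356 × 14% = 49.84 kg.
Convert to per hectare: 49.84 × 2.471 = 123.1546 kg.

123.15 kg K₂O per hectare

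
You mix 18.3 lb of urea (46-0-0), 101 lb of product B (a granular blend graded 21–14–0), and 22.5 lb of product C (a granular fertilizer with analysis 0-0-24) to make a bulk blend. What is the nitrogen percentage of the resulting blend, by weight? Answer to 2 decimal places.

20.89% N

Total mass = 18.3 + 101 + 22.5 = 141.8 lb.
N mass = 46%×18.3 + 21%×101 + 0%×22.5 = 29.628 lb.
% N = 29.628 / 141.8 = 20.8942%.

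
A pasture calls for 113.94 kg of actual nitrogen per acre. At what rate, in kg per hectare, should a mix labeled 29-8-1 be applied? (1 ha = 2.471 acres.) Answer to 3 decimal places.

Product per acre = 113.94 / 29% = 392.897 kg.
Convert to per hectare: 392.897 × 2.471 = 970.8474 kg.

970.847 kg of product per hectare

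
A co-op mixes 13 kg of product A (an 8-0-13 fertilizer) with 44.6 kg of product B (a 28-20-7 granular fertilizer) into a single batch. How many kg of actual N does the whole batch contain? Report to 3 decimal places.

13.528 kg N

N mass = 8%×13 + 28%×44.6 = 13.528 kg.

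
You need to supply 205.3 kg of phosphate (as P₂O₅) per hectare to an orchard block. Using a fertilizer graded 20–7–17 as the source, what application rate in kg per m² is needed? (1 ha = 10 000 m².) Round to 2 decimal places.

Product per hectare = 205.3 / 7% = 2932.86 kg.
Convert to per m²: 2932.86 × 0.0001 = 0.293286 kg.

0.29 kg of product per sq m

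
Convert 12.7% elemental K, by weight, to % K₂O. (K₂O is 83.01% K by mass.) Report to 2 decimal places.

%K₂O = 12.7 / 0.8301 = 15.2994%.

15.30% K₂O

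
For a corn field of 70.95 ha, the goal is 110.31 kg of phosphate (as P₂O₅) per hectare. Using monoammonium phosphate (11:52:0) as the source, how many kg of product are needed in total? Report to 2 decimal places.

Product per hectare = 110.31 / 52% = 212.135 kg.
Total product = 212.135 × 70.95 = 15050.951 kg.

15050.95 kg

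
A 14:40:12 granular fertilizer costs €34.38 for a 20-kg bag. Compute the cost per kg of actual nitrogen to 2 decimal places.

N in bag = 20 × 14% = 2.8 kg.
Cost per kg N = €34.38 / 2.8 = €12.2786.

€12.28 per kg N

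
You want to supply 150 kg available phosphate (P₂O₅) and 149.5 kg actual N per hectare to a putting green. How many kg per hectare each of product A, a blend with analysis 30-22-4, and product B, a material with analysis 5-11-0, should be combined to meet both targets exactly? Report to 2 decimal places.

With a, b = kg per hectare of product A and product B:
P₂O₅: 0.22·a + 0.11·b = 150
N: 0.3·a + 0.05·b = 149.5
From row1: a = (150 − 0.11·b) / 0.22.
Into row2: 0.3·(150 − 0.11·b)/0.22 + 0.05·b = 149.5 → b = 550.4545, a = 406.591.

406.59 kg product A, 550.45 kg product B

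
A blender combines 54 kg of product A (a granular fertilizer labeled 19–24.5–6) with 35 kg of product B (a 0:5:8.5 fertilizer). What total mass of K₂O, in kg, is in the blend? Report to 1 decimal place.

K₂O mass = 6%×54 + 8.5%×35 = 6.215 kg.

6.2 kg K₂O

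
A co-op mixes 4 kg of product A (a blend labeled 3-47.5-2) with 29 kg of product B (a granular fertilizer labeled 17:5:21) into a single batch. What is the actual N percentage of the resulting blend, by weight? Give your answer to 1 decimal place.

Total mass = 4 + 29 = 33 kg.
N mass = 3%×4 + 17%×29 = 5.05 kg.
% N = 5.05 / 33 = 15.303%.

15.3% N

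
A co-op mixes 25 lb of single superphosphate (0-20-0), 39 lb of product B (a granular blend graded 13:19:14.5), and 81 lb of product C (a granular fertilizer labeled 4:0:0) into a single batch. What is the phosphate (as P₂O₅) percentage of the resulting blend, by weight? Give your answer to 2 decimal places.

Total mass = 25 + 39 + 81 = 145 lb.
P₂O₅ mass = 20%×25 + 19%×39 + 0%×81 = 12.41 lb.
% P₂O₅ = 12.41 / 145 = 8.55862%.

8.56% P₂O₅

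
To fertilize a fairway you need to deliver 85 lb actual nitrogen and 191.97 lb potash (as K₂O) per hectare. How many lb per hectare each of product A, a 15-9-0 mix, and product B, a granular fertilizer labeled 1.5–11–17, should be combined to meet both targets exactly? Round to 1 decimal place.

453.7 lb product A, 1129.2 lb product B

Per-hectare balance (a = product A, b = product B):
N: 0.15·a + 0.015·b = 85
K₂O: 0·a + 0.17·b = 191.97
Solving simultaneously: a = 453.743, b = 1129.24.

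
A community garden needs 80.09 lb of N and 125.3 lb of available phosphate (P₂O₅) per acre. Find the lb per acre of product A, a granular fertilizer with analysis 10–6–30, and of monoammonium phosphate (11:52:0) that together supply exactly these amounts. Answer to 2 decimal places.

With a, b = lb per acre of product A and monoammonium phosphate:
N: 0.1·a + 0.11·b = 80.09
P₂O₅: 0.06·a + 0.52·b = 125.3
Solving simultaneously: a = 613.7401, b = 170.145.

613.74 lb product A, 170.15 lb monoammonium phosphate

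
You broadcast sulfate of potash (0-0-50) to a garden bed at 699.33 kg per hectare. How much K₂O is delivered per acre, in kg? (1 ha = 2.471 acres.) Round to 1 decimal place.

141.5 kg K₂O per acre

K₂O per hectare = 699.33 × 50% = 349.665 kg.
Convert to per acre: 349.665 × 0.404694 = 141.507 kg.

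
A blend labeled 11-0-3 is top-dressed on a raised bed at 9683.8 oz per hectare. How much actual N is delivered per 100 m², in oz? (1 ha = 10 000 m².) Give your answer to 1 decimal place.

10.7 oz N per hundred sq m

nitrogen per hectare = 9683.8 × 11% = 1065.22 oz.
Convert to per 100 m²: 1065.22 × 0.01 = 10.6522 oz.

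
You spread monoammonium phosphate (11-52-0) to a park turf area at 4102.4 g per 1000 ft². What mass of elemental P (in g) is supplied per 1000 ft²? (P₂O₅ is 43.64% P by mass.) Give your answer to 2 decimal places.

930.95 g P per thousand sq ft

P₂O₅ per 1000 ft² = 4102.4 × 52% = 2133.25 g.
Elemental P = 2133.25 × 0.4364 = 930.949 g per 1000 ft².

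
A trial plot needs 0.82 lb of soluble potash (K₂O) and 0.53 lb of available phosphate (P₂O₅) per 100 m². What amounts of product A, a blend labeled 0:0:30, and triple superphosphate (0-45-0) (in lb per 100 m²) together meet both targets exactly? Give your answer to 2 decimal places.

Let a = lb of product A, b = lb of triple superphosphate (per 100 m²).
K₂O: 0.3·a + 0·b = 0.82
P₂O₅: 0·a + 0.45·b = 0.53
Solving simultaneously: a = 2.73333, b = 1.17778.

2.73 lb product A, 1.18 lb triple superphosphate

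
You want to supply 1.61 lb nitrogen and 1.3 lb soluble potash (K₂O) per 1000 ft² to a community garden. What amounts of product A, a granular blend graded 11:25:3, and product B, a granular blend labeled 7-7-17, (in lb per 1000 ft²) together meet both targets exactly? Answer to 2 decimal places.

Per-1000 ft² balance (a = product A, b = product B):
N: 0.11·a + 0.07·b = 1.61
K₂O: 0.03·a + 0.17·b = 1.3
Eliminate b: (row1) − 0.07/0.17·(row2) → 0.0976471·a = 1.07471, so a = 11.006.
Then b = (1.3 − 0.03·11.006) / 0.17 = 5.70482.

11.01 lb product A, 5.70 lb product B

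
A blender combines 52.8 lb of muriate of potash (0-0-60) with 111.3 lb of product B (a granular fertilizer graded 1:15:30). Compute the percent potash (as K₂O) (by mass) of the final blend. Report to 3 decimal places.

39.653% K₂O

Total mass = 52.8 + 111.3 = 164.1 lb.
K₂O mass = 60%×52.8 + 30%×111.3 = 65.07 lb.
% K₂O = 65.07 / 164.1 = 39.6527%.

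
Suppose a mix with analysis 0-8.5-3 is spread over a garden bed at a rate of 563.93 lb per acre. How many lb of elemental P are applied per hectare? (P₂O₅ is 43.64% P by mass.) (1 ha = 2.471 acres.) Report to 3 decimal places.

P₂O₅ per acre = 563.93 × 8.5% = 47.934 lb.
Elemental P = 47.934 × 0.4364 = 20.9184 lb per acre.
Convert to per hectare: 20.9184 × 2.471 = 51.6894 lb.

51.689 lb P per hectare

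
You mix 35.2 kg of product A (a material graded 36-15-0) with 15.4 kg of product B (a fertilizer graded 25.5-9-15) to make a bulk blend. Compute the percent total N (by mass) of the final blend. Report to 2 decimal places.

32.80% N

Total mass = 35.2 + 15.4 = 50.6 kg.
N mass = 36%×35.2 + 25.5%×15.4 = 16.599 kg.
% N = 16.599 / 50.6 = 32.8043%.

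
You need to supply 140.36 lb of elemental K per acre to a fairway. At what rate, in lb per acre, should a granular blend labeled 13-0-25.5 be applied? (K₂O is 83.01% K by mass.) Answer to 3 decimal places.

As K₂O: 140.36 / 0.8301 = 169.088 lb per acre.
Product per acre = 169.088 / 25.5% = 663.0904 lb.

663.090 lb of product per acre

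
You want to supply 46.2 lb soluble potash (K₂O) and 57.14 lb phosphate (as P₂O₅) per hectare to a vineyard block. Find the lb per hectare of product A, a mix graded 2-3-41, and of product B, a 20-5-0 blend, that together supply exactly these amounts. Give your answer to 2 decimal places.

Per-hectare balance (a = product A, b = product B):
K₂O: 0.41·a + 0·b = 46.2
P₂O₅: 0.03·a + 0.05·b = 57.14
Eliminate a: (row1) − 0.41/0.03·(row2) → -0.683333·b = -734.713, so b = 1075.1902.
Back-substitute: a = (46.2 − 0·1075.1902) / 0.41 = 112.683.

112.68 lb product A, 1075.19 lb product B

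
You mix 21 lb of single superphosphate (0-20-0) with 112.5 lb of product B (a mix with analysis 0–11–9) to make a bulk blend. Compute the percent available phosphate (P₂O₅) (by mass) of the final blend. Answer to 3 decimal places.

12.416% P₂O₅

Total mass = 21 + 112.5 = 133.5 lb.
P₂O₅ mass = 20%×21 + 11%×112.5 = 16.575 lb.
% P₂O₅ = 16.575 / 133.5 = 12.4157%.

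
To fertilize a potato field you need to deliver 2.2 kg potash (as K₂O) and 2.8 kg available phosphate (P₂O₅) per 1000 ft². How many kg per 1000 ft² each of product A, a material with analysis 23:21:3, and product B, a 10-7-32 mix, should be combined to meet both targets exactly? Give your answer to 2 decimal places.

11.40 kg product A, 5.81 kg product B

Per-1000 ft² balance (a = product A, b = product B):
K₂O: 0.03·a + 0.32·b = 2.2
P₂O₅: 0.21·a + 0.07·b = 2.8
From row1: a = (2.2 − 0.32·b) / 0.03.
Into row2: 0.21·(2.2 − 0.32·b)/0.03 + 0.07·b = 2.8 → b = 5.80645, a = 11.3978.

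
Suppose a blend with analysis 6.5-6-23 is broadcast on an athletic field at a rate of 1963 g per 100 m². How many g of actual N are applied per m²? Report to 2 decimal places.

1.28 g N per sq m

nitrogen per 100 m² = 1963 × 6.5% = 127.595 g.
Convert to per m²: 127.595 × 0.01 = 1.27595 g.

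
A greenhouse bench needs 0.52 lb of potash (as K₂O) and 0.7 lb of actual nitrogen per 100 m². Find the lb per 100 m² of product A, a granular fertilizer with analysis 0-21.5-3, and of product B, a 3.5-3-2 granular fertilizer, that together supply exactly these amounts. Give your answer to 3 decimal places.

4.000 lb product A, 20.000 lb product B

Per-100 m² balance (a = product A, b = product B):
K₂O: 0.03·a + 0.02·b = 0.52
N: 0·a + 0.035·b = 0.7
Solving simultaneously: a = 4, b = 20.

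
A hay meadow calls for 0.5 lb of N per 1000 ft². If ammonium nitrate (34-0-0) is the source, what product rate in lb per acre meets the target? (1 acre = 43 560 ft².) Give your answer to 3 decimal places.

64.059 lb of product per acre

Product per 1000 ft² = 0.5 / 34% = 1.47059 lb.
Convert to per acre: 1.47059 × 43.56 = 64.0588 lb.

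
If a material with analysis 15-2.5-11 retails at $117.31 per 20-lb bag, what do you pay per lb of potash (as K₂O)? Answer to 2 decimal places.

$53.32 per lb K₂O

K₂O in bag = 20 × 11% = 2.2 lb.
Cost per lb K₂O = $117.31 / 2.2 = $53.3227.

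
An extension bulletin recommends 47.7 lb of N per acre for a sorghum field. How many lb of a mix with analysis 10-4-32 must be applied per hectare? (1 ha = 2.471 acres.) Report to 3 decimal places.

1178.667 lb of product per hectare

Product per acre = 47.7 / 10% = 477 lb.
Convert to per hectare: 477 × 2.471 = 1178.667 lb.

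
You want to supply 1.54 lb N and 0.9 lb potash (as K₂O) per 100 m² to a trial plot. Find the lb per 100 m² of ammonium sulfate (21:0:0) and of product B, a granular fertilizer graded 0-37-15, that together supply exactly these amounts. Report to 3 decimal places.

Let a = lb of ammonium sulfate, b = lb of product B (per 100 m²).
N: 0.21·a + 0·b = 1.54
K₂O: 0·a + 0.15·b = 0.9
Solving simultaneously: a = 7.33333, b = 6.

7.333 lb ammonium sulfate, 6.000 lb product B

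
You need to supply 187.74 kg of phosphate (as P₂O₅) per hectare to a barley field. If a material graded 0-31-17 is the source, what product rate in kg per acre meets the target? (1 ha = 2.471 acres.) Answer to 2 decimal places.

Product per hectare = 187.74 / 31% = 605.613 kg.
Convert to per acre: 605.613 × 0.404694 = 245.088 kg.

245.09 kg of product per acre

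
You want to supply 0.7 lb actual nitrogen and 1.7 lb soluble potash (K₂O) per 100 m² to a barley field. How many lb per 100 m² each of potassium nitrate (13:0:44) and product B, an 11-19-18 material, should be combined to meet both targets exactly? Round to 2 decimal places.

2.44 lb potassium nitrate, 3.48 lb product B

Let a = lb of potassium nitrate, b = lb of product B (per 100 m²).
N: 0.13·a + 0.11·b = 0.7
K₂O: 0.44·a + 0.18·b = 1.7
Eliminate b: (row1) − 0.11/0.18·(row2) → -0.138889·a = -0.338889, so a = 2.44.
Then b = (1.7 − 0.44·2.44) / 0.18 = 3.48.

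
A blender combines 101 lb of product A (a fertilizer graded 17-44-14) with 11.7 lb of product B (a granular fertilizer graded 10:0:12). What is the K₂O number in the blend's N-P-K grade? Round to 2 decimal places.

Total mass = 101 + 11.7 = 112.7 lb.
K₂O mass = 14%×101 + 12%×11.7 = 15.544 lb.
% K₂O = 15.544 / 112.7 = 13.7924%.

13.79% K₂O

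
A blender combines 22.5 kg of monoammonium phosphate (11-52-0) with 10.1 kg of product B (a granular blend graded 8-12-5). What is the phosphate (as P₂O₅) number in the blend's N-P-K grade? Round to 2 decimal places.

39.61% P₂O₅

Total mass = 22.5 + 10.1 = 32.6 kg.
P₂O₅ mass = 52%×22.5 + 12%×10.1 = 12.912 kg.
% P₂O₅ = 12.912 / 32.6 = 39.6074%.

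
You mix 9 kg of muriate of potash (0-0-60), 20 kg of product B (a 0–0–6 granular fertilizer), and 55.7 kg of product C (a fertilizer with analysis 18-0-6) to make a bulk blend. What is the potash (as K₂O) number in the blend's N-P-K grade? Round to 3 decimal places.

11.738% K₂O

Total mass = 9 + 20 + 55.7 = 84.7 kg.
K₂O mass = 60%×9 + 6%×20 + 6%×55.7 = 9.942 kg.
% K₂O = 9.942 / 84.7 = 11.7379%.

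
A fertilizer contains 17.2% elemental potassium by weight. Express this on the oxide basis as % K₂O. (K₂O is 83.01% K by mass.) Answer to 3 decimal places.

20.720% K₂O

%K₂O = 17.2 / 0.8301 = 20.7204%.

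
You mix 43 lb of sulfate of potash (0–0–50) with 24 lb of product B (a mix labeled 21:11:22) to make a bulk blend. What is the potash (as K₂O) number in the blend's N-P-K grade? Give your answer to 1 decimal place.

Total mass = 43 + 24 = 67 lb.
K₂O mass = 50%×43 + 22%×24 = 26.78 lb.
% K₂O = 26.78 / 67 = 39.9701%.

40.0% K₂O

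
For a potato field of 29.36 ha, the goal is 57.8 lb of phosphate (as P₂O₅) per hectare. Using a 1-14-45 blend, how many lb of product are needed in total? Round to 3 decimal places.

12121.486 lb

Product per hectare = 57.8 / 14% = 412.857 lb.
Total product = 412.857 × 29.36 = 12121.4857 lb.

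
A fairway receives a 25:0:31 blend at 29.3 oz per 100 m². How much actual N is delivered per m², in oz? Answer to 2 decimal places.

0.07 oz N per sq m

nitrogen per 100 m² = 29.3 × 25% = 7.325 oz.
Convert to per m²: 7.325 × 0.01 = 0.07325 oz.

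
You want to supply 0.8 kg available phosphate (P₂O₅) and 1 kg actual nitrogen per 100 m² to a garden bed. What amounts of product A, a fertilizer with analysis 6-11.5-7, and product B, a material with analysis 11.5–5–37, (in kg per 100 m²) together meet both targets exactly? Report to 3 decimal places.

4.108 kg product A, 6.553 kg product B

Per-100 m² balance (a = product A, b = product B):
P₂O₅: 0.115·a + 0.05·b = 0.8
N: 0.06·a + 0.115·b = 1
Solving simultaneously: a = 4.10758, b = 6.55257.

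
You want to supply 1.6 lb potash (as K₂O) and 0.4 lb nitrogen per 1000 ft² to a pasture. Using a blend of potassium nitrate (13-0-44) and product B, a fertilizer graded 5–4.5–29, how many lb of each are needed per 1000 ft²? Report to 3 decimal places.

2.293 lb potassium nitrate, 2.038 lb product B

Per-1000 ft² balance (a = potassium nitrate, b = product B):
K₂O: 0.44·a + 0.29·b = 1.6
N: 0.13·a + 0.05·b = 0.4
Eliminate b: (row1) − 0.29/0.05·(row2) → -0.314·a = -0.72, so a = 2.29299.
Then b = (0.4 − 0.13·2.29299) / 0.05 = 2.03822.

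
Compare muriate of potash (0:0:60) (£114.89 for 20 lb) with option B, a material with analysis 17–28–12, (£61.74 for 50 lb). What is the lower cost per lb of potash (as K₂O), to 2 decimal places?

muriate of potash: K₂O per bag = 20 × 60% = 12 lb; cost = 114.89 / 12 = £9.5742/lb K₂O.
option B: K₂O per bag = 50 × 12% = 6 lb; cost = 61.74 / 6 = £10.2900/lb K₂O.
muriate of potash is cheaper.

£9.57 per lb K₂O (muriate of potash)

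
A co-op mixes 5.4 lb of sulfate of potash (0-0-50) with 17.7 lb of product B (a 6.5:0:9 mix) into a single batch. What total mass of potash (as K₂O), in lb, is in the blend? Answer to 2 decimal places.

4.29 lb K₂O

K₂O mass = 50%×5.4 + 9%×17.7 = 4.293 lb.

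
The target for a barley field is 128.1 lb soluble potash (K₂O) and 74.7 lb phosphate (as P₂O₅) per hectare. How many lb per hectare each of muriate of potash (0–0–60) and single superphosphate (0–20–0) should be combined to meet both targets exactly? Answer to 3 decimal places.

With a, b = lb per hectare of muriate of potash and single superphosphate:
K₂O: 0.6·a + 0·b = 128.1
P₂O₅: 0·a + 0.2·b = 74.7
Solving simultaneously: a = 213.5, b = 373.5.

213.500 lb muriate of potash, 373.500 lb single superphosphate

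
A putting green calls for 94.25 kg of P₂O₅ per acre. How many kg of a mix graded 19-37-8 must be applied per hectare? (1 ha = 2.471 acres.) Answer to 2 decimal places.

Product per acre = 94.25 / 37% = 254.73 kg.
Convert to per hectare: 254.73 × 2.471 = 629.437 kg.

629.44 kg of product per hectare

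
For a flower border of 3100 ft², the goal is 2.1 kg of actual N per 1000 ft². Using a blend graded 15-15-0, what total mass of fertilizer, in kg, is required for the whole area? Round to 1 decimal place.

Product per 1000 ft² = 2.1 / 15% = 14 kg.
Total product = 14 × 3100 / 1000 = 43.4 kg.

43.4 kg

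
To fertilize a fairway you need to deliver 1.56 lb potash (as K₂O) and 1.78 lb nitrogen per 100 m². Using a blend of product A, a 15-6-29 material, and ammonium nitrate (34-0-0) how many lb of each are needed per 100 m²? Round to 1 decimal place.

Per-100 m² balance (a = product A, b = ammonium nitrate):
K₂O: 0.29·a + 0·b = 1.56
N: 0.15·a + 0.34·b = 1.78
From row1: a = (1.56 − 0·b) / 0.29.
Into row2: 0.15·(1.56 − 0·b)/0.29 + 0.34·b = 1.78 → b = 2.86207, a = 5.37931.

5.4 lb product A, 2.9 lb ammonium nitrate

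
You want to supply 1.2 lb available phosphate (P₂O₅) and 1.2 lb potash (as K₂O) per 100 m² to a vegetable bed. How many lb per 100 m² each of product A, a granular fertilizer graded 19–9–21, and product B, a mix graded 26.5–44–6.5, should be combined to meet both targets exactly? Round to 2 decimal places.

5.20 lb product A, 1.66 lb product B

With a, b = lb per 100 m² of product A and product B:
P₂O₅: 0.09·a + 0.44·b = 1.2
K₂O: 0.21·a + 0.065·b = 1.2
Eliminate b: (row1) − 0.44/0.065·(row2) → -1.33154·a = -6.92308, so a = 5.19931.
Then b = (1.2 − 0.21·5.19931) / 0.065 = 1.66378.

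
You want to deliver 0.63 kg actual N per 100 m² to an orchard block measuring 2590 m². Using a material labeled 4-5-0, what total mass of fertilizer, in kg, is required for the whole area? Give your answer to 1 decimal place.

Product per 100 m² = 0.63 / 4% = 15.75 kg.
Total product = 15.75 × 2590 / 100 = 407.925 kg.

407.9 kg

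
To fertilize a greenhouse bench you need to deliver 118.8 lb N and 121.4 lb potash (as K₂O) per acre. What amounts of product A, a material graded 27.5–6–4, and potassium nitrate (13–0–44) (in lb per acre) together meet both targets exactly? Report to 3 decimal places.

315.112 lb product A, 247.263 lb potassium nitrate

With a, b = lb per acre of product A and potassium nitrate:
N: 0.275·a + 0.13·b = 118.8
K₂O: 0.04·a + 0.44·b = 121.4
Eliminate a: (row1) − 0.275/0.04·(row2) → -2.895·b = -715.825, so b = 247.2625.
Back-substitute: a = (118.8 − 0.13·247.2625) / 0.275 = 315.1123.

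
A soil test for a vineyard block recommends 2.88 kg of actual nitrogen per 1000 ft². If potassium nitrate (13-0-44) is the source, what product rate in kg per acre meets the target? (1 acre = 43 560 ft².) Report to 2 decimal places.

965.02 kg of product per acre

Product per 1000 ft² = 2.88 / 13% = 22.1538 kg.
Convert to per acre: 22.1538 × 43.56 = 965.022 kg.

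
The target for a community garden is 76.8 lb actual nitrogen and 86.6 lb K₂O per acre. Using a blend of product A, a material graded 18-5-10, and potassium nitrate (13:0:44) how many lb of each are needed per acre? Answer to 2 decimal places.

340.39 lb product A, 119.46 lb potassium nitrate

Let a = lb of product A, b = lb of potassium nitrate (per acre).
N: 0.18·a + 0.13·b = 76.8
K₂O: 0.1·a + 0.44·b = 86.6
From row1: a = (76.8 − 0.13·b) / 0.18.
Into row2: 0.1·(76.8 − 0.13·b)/0.18 + 0.44·b = 86.6 → b = 119.456, a = 340.393.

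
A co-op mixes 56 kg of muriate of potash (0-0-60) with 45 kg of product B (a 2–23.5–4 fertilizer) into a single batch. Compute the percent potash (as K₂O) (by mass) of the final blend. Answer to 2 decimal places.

Total mass = 56 + 45 = 101 kg.
K₂O mass = 60%×56 + 4%×45 = 35.4 kg.
% K₂O = 35.4 / 101 = 35.0495%.

35.05% K₂O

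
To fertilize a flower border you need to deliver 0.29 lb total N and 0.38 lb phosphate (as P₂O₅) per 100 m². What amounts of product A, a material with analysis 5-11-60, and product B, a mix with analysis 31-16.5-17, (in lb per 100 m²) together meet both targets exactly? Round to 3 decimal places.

With a, b = lb per 100 m² of product A and product B:
N: 0.05·a + 0.31·b = 0.29
P₂O₅: 0.11·a + 0.165·b = 0.38
Solving simultaneously: a = 2.705996, b = 0.499033.

2.706 lb product A, 0.499 lb product B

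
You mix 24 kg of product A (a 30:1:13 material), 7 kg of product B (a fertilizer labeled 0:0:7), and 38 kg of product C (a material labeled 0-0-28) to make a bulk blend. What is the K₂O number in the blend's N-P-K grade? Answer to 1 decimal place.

Total mass = 24 + 7 + 38 = 69 kg.
K₂O mass = 13%×24 + 7%×7 + 28%×38 = 14.25 kg.
% K₂O = 14.25 / 69 = 20.6522%.

20.7% K₂O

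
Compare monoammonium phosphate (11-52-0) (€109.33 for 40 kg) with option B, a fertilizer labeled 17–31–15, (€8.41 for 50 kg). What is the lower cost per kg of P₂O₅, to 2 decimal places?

€0.54 per kg P₂O₅ (option B)

monoammonium phosphate: P₂O₅ per bag = 40 × 52% = 20.8 kg; cost = 109.33 / 20.8 = €5.2562/kg P₂O₅.
option B: P₂O₅ per bag = 50 × 31% = 15.5 kg; cost = 8.41 / 15.5 = €0.5426/kg P₂O₅.
option B is cheaper.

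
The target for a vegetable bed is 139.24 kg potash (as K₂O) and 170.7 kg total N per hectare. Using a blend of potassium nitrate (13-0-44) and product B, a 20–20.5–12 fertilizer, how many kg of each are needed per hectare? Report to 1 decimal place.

With a, b = kg per hectare of potassium nitrate and product B:
K₂O: 0.44·a + 0.12·b = 139.24
N: 0.13·a + 0.2·b = 170.7
Eliminate b: (row1) − 0.12/0.2·(row2) → 0.362·a = 36.82, so a = 101.713.
Then b = (170.7 − 0.13·101.713) / 0.2 = 787.387.

101.7 kg potassium nitrate, 787.4 kg product B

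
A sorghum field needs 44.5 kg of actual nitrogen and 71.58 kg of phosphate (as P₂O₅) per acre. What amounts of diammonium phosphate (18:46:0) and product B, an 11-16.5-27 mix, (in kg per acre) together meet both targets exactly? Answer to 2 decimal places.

25.42 kg diammonium phosphate, 362.95 kg product B

With a, b = kg per acre of diammonium phosphate and product B:
N: 0.18·a + 0.11·b = 44.5
P₂O₅: 0.46·a + 0.165·b = 71.58
Eliminate b: (row1) − 0.11/0.165·(row2) → -0.126667·a = -3.22, so a = 25.4211.
Then b = (71.58 − 0.46·25.4211) / 0.165 = 362.947.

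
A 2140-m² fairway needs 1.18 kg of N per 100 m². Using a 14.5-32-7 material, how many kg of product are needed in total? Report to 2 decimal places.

174.15 kg

Product per 100 m² = 1.18 / 14.5% = 8.13793 kg.
Total product = 8.13793 × 2140 / 100 = 174.152 kg.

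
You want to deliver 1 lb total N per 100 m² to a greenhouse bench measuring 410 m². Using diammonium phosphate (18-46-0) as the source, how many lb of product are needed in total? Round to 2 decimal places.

Product per 100 m² = 1 / 18% = 5.55556 lb.
Total product = 5.55556 × 410 / 100 = 22.7778 lb.

22.78 lb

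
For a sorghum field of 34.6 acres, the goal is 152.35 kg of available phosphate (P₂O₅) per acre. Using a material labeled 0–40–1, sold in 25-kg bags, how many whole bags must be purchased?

528 bags

Product per acre = 152.35 / 40% = 380.875 kg.
Total product = 380.875 × 34.6 = 13178.3 kg.
Bags = ⌈13178.3 / 25⌉ = 528.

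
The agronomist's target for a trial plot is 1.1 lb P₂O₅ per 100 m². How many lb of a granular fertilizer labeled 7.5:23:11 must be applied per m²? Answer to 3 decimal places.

0.048 lb of product per sq m

Product per 100 m² = 1.1 / 23% = 4.78261 lb.
Convert to per m²: 4.78261 × 0.01 = 0.0478261 lb.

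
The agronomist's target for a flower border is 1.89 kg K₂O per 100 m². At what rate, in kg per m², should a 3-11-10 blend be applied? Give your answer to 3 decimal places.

0.189 kg of product per sq m

Product per 100 m² = 1.89 / 10% = 18.9 kg.
Convert to per m²: 18.9 × 0.01 = 0.189 kg.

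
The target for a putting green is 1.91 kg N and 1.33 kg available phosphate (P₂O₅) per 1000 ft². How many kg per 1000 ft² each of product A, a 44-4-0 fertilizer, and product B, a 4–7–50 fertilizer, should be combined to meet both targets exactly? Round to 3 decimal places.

Per-1000 ft² balance (a = product A, b = product B):
N: 0.44·a + 0.04·b = 1.91
P₂O₅: 0.04·a + 0.07·b = 1.33
Eliminate b: (row1) − 0.04/0.07·(row2) → 0.417143·a = 1.15, so a = 2.75685.
Then b = (1.33 − 0.04·2.75685) / 0.07 = 17.4247.

2.757 kg product A, 17.425 kg product B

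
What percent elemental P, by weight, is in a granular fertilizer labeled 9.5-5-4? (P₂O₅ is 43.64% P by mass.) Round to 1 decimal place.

2.2% P

%P = 5 × 0.4364 = 2.182%.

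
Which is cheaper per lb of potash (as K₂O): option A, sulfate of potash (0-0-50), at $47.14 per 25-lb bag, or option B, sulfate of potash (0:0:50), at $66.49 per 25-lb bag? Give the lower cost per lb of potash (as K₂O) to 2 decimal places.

option A: K₂O per bag = 25 × 50% = 12.5 lb; cost = 47.14 / 12.5 = $3.7712/lb K₂O.
option B: K₂O per bag = 25 × 50% = 12.5 lb; cost = 66.49 / 12.5 = $5.3192/lb K₂O.
option A is cheaper.

$3.77 per lb K₂O (option A)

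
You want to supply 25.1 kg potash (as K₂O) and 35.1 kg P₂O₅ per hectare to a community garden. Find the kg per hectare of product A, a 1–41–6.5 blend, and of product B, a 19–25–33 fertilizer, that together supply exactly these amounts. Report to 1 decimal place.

44.6 kg product A, 67.3 kg product B

Per-hectare balance (a = product A, b = product B):
K₂O: 0.065·a + 0.33·b = 25.1
P₂O₅: 0.41·a + 0.25·b = 35.1
Eliminate a: (row1) − 0.065/0.41·(row2) → 0.290366·b = 19.5354, so b = 67.2785.
Back-substitute: a = (25.1 − 0.33·67.2785) / 0.065 = 44.5863.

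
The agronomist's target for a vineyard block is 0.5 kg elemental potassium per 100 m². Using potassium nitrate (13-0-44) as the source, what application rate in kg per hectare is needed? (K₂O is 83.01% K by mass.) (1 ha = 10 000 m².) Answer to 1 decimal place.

136.9 kg of product per hectare

As K₂O: 0.5 / 0.8301 = 0.602337 kg per 100 m².
Product per 100 m² = 0.602337 / 44% = 1.36895 kg.
Convert to per hectare: 1.36895 × 100 = 136.895 kg.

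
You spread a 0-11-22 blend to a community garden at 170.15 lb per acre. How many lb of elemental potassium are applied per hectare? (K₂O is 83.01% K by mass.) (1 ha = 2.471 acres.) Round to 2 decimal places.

K₂O per acre = 170.15 × 22% = 37.433 lb.
Elemental K = 37.433 × 0.8301 = 31.0731 lb per acre.
Convert to per hectare: 31.0731 × 2.471 = 76.7817 lb.

76.78 lb K per hectare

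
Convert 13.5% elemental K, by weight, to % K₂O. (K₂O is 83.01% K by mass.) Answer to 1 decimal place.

16.3% K₂O

%K₂O = 13.5 / 0.8301 = 16.2631%.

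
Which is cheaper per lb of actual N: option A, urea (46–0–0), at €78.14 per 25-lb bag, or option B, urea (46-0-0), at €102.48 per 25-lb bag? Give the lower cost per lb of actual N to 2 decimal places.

€6.79 per lb N (option A)

option A: N per bag = 25 × 46% = 11.5 lb; cost = 78.14 / 11.5 = €6.7948/lb N.
option B: N per bag = 25 × 46% = 11.5 lb; cost = 102.48 / 11.5 = €8.9113/lb N.
option A is cheaper.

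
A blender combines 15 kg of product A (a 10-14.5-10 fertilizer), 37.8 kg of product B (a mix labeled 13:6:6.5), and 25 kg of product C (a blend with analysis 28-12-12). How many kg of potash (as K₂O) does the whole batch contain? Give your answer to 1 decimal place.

K₂O mass = 10%×15 + 6.5%×37.8 + 12%×25 = 6.957 kg.

7.0 kg K₂O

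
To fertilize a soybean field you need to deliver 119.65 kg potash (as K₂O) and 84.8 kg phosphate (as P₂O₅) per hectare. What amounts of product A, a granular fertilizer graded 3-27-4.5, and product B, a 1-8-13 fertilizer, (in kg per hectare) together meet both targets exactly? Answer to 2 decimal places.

46.10 kg product A, 904.43 kg product B

Let a = kg of product A, b = kg of product B (per hectare).
K₂O: 0.045·a + 0.13·b = 119.65
P₂O₅: 0.27·a + 0.08·b = 84.8
From row1: a = (119.65 − 0.13·b) / 0.045.
Into row2: 0.27·(119.65 − 0.13·b)/0.045 + 0.08·b = 84.8 → b = 904.429, a = 46.0952.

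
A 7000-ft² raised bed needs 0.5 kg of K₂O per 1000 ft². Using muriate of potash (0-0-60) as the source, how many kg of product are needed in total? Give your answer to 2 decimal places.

Product per 1000 ft² = 0.5 / 60% = 0.833333 kg.
Total product = 0.833333 × 7000 / 1000 = 5.83333 kg.

5.83 kg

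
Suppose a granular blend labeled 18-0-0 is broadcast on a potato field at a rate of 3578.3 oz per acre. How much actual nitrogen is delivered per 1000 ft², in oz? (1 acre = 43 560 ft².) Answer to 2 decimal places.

14.79 oz N per thousand sq ft

nitrogen per acre = 3578.3 × 18% = 644.094 oz.
Convert to per 1000 ft²: 644.094 × 0.0229568 = 14.7864 oz.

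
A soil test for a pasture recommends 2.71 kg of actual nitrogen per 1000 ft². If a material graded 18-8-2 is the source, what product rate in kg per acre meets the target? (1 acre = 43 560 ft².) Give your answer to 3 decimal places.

Product per 1000 ft² = 2.71 / 18% = 15.0556 kg.
Convert to per acre: 15.0556 × 43.56 = 655.82 kg.

655.820 kg of product per acre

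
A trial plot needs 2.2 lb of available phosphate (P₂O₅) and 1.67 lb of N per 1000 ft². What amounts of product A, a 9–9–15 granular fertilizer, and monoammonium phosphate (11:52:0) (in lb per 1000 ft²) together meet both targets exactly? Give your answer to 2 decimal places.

16.98 lb product A, 1.29 lb monoammonium phosphate

Let a = lb of product A, b = lb of monoammonium phosphate (per 1000 ft²).
P₂O₅: 0.09·a + 0.52·b = 2.2
N: 0.09·a + 0.11·b = 1.67
From row1: a = (2.2 − 0.52·b) / 0.09.
Into row2: 0.09·(2.2 − 0.52·b)/0.09 + 0.11·b = 1.67 → b = 1.29268, a = 16.9756.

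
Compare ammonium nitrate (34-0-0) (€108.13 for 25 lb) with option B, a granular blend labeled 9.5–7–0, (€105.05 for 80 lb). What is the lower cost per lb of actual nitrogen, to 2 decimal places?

ammonium nitrate: N per bag = 25 × 34% = 8.5 lb; cost = 108.13 / 8.5 = €12.7212/lb N.
option B: N per bag = 80 × 9.5% = 7.6 lb; cost = 105.05 / 7.6 = €13.8224/lb N.
ammonium nitrate is cheaper.

€12.72 per lb N (ammonium nitrate)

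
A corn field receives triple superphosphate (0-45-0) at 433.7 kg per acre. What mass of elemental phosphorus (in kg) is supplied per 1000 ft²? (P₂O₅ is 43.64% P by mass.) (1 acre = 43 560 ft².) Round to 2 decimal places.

P₂O₅ per acre = 433.7 × 45% = 195.165 kg.
Elemental P = 195.165 × 0.4364 = 85.17 kg per acre.
Convert to per 1000 ft²: 85.17 × 0.0229568 = 1.95523 kg.

1.96 kg P per thousand sq ft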